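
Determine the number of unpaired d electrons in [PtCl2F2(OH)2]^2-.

0

Ligand charges: each chloride is −1; each fluoride is −1; each hydroxide is −1. With an overall charge of −2 the platinum centre must be in the +4 oxidation state.
Pt sits in group 10, so the d-electron count is 10 − 4 = 6.
The spin state decides the count: a 5d ion has a large Δₒ and is invariably low-spin.
An octahedral low-spin d⁶ ion is t₂g⁶e_g⁰, giving 0 unpaired electrons.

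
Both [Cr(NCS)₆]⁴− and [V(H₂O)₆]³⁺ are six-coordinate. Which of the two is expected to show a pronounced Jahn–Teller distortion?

[Cr(NCS)₆]⁴−: Ligand charges: each isothiocyanate is −1. With an overall charge of −4 the chromium centre must be in the +2 oxidation state. Chromium is a group-6 element; Cr(II) is therefore d⁴. Isothiocyanate is a weak-field ligand for a first-row metal, so the complex is high-spin. The t₂g³e_g¹ (high-spin) configuration has an unevenly filled e_g set; the Jahn–Teller theorem predicts a tetragonal distortion (typically axial elongation) to lift the degeneracy.
[V(H₂O)₆]³⁺: Summing ligand charges against the +3 overall charge gives an oxidation state of +3 for vanadium. V sits in group 5, so the d-electron count is 5 − 3 = 2. The d² configuration leaves the e_g set evenly filled (or empty) — no strong Jahn–Teller driving force.

[Cr(NCS)₆]⁴−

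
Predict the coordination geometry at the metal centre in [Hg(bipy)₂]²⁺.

Ligand charges: 2,2′-bipyridine is neutral. With an overall charge of +2 the mercury centre must be in the +2 oxidation state.
Hg sits in group 12, so the d-electron count is 12 − 2 = 10.
Counting donor atoms: 2×2,2′-bipyridine (bidentate) → 4 donors. Coordination number = 4.
A d¹⁰ ion has no crystal-field stabilisation preference between square planar and tetrahedral, so four ligands adopt the sterically favoured tetrahedral geometry.

tetrahedral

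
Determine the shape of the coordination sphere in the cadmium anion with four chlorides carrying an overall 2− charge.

tetrahedral

Ligand charges: each chloride is −1. With an overall charge of −2 the cadmium centre must be in the +2 oxidation state.
Group 12 minus oxidation state 2 gives a d¹⁰ configuration.
With 4 monodentate ligands the coordination number is 4.
A d¹⁰ ion has no crystal-field stabilisation preference between square planar and tetrahedral, so four ligands adopt the sterically favoured tetrahedral geometry.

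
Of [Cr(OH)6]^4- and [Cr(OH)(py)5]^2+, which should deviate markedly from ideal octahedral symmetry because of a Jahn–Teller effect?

[Cr(OH)6]^4-: Each hydroxide is −1; balancing the −4 overall charge requires Cr(II). Cr sits in group 6, so the d-electron count is 6 − 2 = 4. Hydroxide is a weak-field ligand for a first-row metal, so the complex is high-spin. The t₂g³e_g¹ (high-spin) configuration has an unevenly filled e_g set; the Jahn–Teller theorem predicts a tetragonal distortion (typically axial elongation) to lift the degeneracy.
[Cr(OH)(py)5]^2+: Each hydroxide is −1; pyridine is neutral; balancing the +2 overall charge requires Cr(III). Group 6 minus oxidation state 3 gives a d³ configuration. The d³ configuration leaves the e_g set evenly filled (or empty) — no strong Jahn–Teller driving force.

[Cr(OH)6]^4-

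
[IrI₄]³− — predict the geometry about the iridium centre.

Each iodide is −1; balancing the −3 overall charge requires Ir(I).
Group 9 minus oxidation state 1 gives a d⁸ configuration.
Coordination number: 4.
A 5d d⁸ ion has a large crystal-field splitting; square planar leaves the high-energy d_{x²−y²} orbital empty and maximises CFSE.

square planar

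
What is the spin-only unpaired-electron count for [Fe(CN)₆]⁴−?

0

Each cyanide is −1; balancing the −4 overall charge requires Fe(II).
Fe sits in group 8, so the d-electron count is 8 − 2 = 6.
The spin state decides the count: Cyanide is a strong-field ligand (high in the spectrochemical series) for a first-row metal, so the complex is low-spin.
An octahedral low-spin d⁶ ion is t₂g⁶e_g⁰, giving 0 unpaired electrons.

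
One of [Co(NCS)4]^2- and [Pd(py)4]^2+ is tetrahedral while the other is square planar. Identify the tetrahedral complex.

[Co(NCS)4]^2-

For [Co(NCS)4]^2-: Each isothiocyanate is −1; balancing the −2 overall charge requires Co(II). Group 9 minus oxidation state 2 gives a d⁷ configuration. For a high-spin 3d d⁷ ion with weak-field ligands the small Δₜ gives little square-planar CFSE advantage, so four ligands adopt the sterically favoured tetrahedral geometry. → tetrahedral.
For [Pd(py)4]^2+: Ligand charges: pyridine is neutral. With an overall charge of +2 the palladium centre must be in the +2 oxidation state. Group 10 minus oxidation state 2 gives a d⁸ configuration. A 4d d⁸ ion has a large crystal-field splitting; square planar leaves the high-energy d_{x²−y²} orbital empty and maximises CFSE. → square planar.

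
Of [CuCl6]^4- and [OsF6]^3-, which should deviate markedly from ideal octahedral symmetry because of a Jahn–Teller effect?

[CuCl6]^4-: Ligand charges: each chloride is −1. With an overall charge of −4 the copper centre must be in the +2 oxidation state. Group 11 minus oxidation state 2 gives a d⁹ configuration. The t₂g⁶e_g³ configuration has an unevenly filled e_g set; the Jahn–Teller theorem predicts a tetragonal distortion (typically axial elongation) to lift the degeneracy.
[OsF6]^3-: Ligand charges: each fluoride is −1. With an overall charge of −3 the osmium centre must be in the +3 oxidation state. Os sits in group 8, so the d-electron count is 8 − 3 = 5. A 5d ion has a large Δₒ and is invariably low-spin. The d⁵ configuration leaves the e_g set evenly filled (or empty) — no strong Jahn–Teller driving force.

[CuCl6]^4-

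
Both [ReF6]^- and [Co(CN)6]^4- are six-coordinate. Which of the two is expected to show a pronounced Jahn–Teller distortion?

[Co(CN)6]^4-

[ReF6]^-: Each fluoride is −1; balancing the −1 overall charge requires Re(V). Rhenium is a group-7 element; Re(V) is therefore d². The d² configuration leaves the e_g set evenly filled (or empty) — no strong Jahn–Teller driving force.
[Co(CN)6]^4-: Each cyanide is −1; balancing the −4 overall charge requires Co(II). Group 9 minus oxidation state 2 gives a d⁷ configuration. Cyanide is a strong-field ligand (high in the spectrochemical series) for a first-row metal, so the complex is low-spin. The t₂g⁶e_g¹ (low-spin) configuration has an unevenly filled e_g set; the Jahn–Teller theorem predicts a tetragonal distortion (typically axial elongation) to lift the degeneracy.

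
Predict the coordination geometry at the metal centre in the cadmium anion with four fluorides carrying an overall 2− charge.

Summing ligand charges against the −2 overall charge gives an oxidation state of +2 for cadmium.
Cadmium is a group-12 element; Cd(II) is therefore d¹⁰.
Coordination number: 4.
A d¹⁰ ion has no crystal-field stabilisation preference between square planar and tetrahedral, so four ligands adopt the sterically favoured tetrahedral geometry.

tetrahedral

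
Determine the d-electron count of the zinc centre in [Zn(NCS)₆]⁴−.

d¹⁰

Each isothiocyanate is −1; balancing the −4 overall charge requires Zn(II).
Zinc is a group-12 element; Zn(II) is therefore d¹⁰.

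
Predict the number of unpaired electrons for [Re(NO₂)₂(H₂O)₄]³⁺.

2 unpaired electrons

Summing ligand charges against the +3 overall charge gives an oxidation state of +5 for rhenium.
Group 7 minus oxidation state 5 gives a d² configuration.
In an octahedral field the d² configuration is t₂g²e_g⁰ (only one arrangement possible), giving 2 unpaired electrons.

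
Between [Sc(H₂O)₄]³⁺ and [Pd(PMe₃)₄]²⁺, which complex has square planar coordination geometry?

[Pd(PMe₃)₄]²⁺

For [Sc(H₂O)₄]³⁺: Summing ligand charges against the +3 overall charge gives an oxidation state of +3 for scandium. Sc sits in group 3, so the d-electron count is 3 − 3 = 0. A d⁰ ion has no crystal-field stabilisation preference between square planar and tetrahedral, so four ligands adopt the sterically favoured tetrahedral geometry. → tetrahedral.
For [Pd(PMe₃)₄]²⁺: Summing ligand charges against the +2 overall charge gives an oxidation state of +2 for palladium. Pd sits in group 10, so the d-electron count is 10 − 2 = 8. A 4d d⁸ ion has a large crystal-field splitting; square planar leaves the high-energy d_{x²−y²} orbital empty and maximises CFSE. → square planar.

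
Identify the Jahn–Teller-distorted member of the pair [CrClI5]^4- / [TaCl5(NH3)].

[CrClI5]^4-

[CrClI5]^4-: Ligand charges: each chloride is −1; each iodide is −1. With an overall charge of −4 the chromium centre must be in the +2 oxidation state. Cr sits in group 6, so the d-electron count is 6 − 2 = 4. Chloride and iodide are weak-field ligands for a first-row metal, so the complex is high-spin. The t₂g³e_g¹ (high-spin) configuration has an unevenly filled e_g set; the Jahn–Teller theorem predicts a tetragonal distortion (typically axial elongation) to lift the degeneracy.
[TaCl5(NH3)]: Summing ligand charges against the 0 overall charge gives an oxidation state of +5 for tantalum. Group 5 minus oxidation state 5 gives a d⁰ configuration. The d⁰ configuration leaves the e_g set evenly filled (or empty) — no strong Jahn–Teller driving force.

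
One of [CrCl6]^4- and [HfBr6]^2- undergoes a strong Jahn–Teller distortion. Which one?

[CrCl6]^4-

[CrCl6]^4-: Summing ligand charges against the −4 overall charge gives an oxidation state of +2 for chromium. Cr sits in group 6, so the d-electron count is 6 − 2 = 4. Chloride is a weak-field ligand for a first-row metal, so the complex is high-spin. The t₂g³e_g¹ (high-spin) configuration has an unevenly filled e_g set; the Jahn–Teller theorem predicts a tetragonal distortion (typically axial elongation) to lift the degeneracy.
[HfBr6]^2-: Each bromide is −1; balancing the −2 overall charge requires Hf(IV). Group 4 minus oxidation state 4 gives a d⁰ configuration. The d⁰ configuration leaves the e_g set evenly filled (or empty) — no strong Jahn–Teller driving force.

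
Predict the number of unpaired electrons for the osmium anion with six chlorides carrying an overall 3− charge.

Each chloride is −1; balancing the −3 overall charge requires Os(III).
Group 8 minus oxidation state 3 gives a d⁵ configuration.
The spin state decides the count: a 5d ion has a large Δₒ and is invariably low-spin.
An octahedral low-spin d⁵ ion is t₂g⁵e_g⁰, giving 1 unpaired electron.

1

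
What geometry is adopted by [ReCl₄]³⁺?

Each chloride is −1; balancing the +3 overall charge requires Re(VII).
Rhenium is a group-7 element; Re(VII) is therefore d⁰.
With 4 monodentate ligands the coordination number is 4.
A d⁰ ion has no crystal-field stabilisation preference between square planar and tetrahedral, so four ligands adopt the sterically favoured tetrahedral geometry.

tetrahedral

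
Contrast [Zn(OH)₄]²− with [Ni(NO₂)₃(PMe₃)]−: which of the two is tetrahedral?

For [Zn(OH)₄]²−: Ligand charges: each hydroxide is −1. With an overall charge of −2 the zinc centre must be in the +2 oxidation state. Group 12 minus oxidation state 2 gives a d¹⁰ configuration. A d¹⁰ ion has no crystal-field stabilisation preference between square planar and tetrahedral, so four ligands adopt the sterically favoured tetrahedral geometry. → tetrahedral.
For [Ni(NO₂)₃(PMe₃)]−: Each nitro (N-bound nitrite) is −1; trimethylphosphine is neutral; balancing the −1 overall charge requires Ni(II). Nickel is a group-10 element; Ni(II) is therefore d⁸. Nitro (N-bound nitrite) and trimethylphosphine are strong-field ligands (high in the spectrochemical series). A 3d d⁸ ion with strong-field ligands gains enough CFSE to favour square planar over tetrahedral. → square planar.

[Zn(OH)₄]²−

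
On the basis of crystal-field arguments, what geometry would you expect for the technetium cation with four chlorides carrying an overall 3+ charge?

tetrahedral

Each chloride is −1; balancing the +3 overall charge requires Tc(VII).
Technetium is a group-7 element; Tc(VII) is therefore d⁰.
Coordination number: 4.
A d⁰ ion has no crystal-field stabilisation preference between square planar and tetrahedral, so four ligands adopt the sterically favoured tetrahedral geometry.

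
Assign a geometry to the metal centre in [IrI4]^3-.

Summing ligand charges against the −3 overall charge gives an oxidation state of +1 for iridium.
Iridium is a group-9 element; Ir(I) is therefore d⁸.
With 4 monodentate ligands the coordination number is 4.
A 5d d⁸ ion has a large crystal-field splitting; square planar leaves the high-energy d_{x²−y²} orbital empty and maximises CFSE.

square planar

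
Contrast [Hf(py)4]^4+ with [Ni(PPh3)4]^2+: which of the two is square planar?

For [Hf(py)4]^4+: Ligand charges: pyridine is neutral. With an overall charge of +4 the hafnium centre must be in the +4 oxidation state. Hafnium is a group-4 element; Hf(IV) is therefore d⁰. A d⁰ ion has no crystal-field stabilisation preference between square planar and tetrahedral, so four ligands adopt the sterically favoured tetrahedral geometry. → tetrahedral.
For [Ni(PPh3)4]^2+: Ligand charges: triphenylphosphine is neutral. With an overall charge of +2 the nickel centre must be in the +2 oxidation state. Nickel is a group-10 element; Ni(II) is therefore d⁸. Triphenylphosphine is a strong-field ligand (high in the spectrochemical series). A 3d d⁸ ion with strong-field ligands gains enough CFSE to favour square planar over tetrahedral. → square planar.

[Ni(PPh3)4]^2+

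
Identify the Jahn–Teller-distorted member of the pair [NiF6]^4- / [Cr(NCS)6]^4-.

[NiF6]^4-: Each fluoride is −1; balancing the −4 overall charge requires Ni(II). Nickel is a group-10 element; Ni(II) is therefore d⁸. The d⁸ configuration leaves the e_g set evenly filled (or empty) — no strong Jahn–Teller driving force.
[Cr(NCS)6]^4-: Ligand charges: each isothiocyanate is −1. With an overall charge of −4 the chromium centre must be in the +2 oxidation state. Group 6 minus oxidation state 2 gives a d⁴ configuration. Isothiocyanate is a weak-field ligand for a first-row metal, so the complex is high-spin. The t₂g³e_g¹ (high-spin) configuration has an unevenly filled e_g set; the Jahn–Teller theorem predicts a tetragonal distortion (typically axial elongation) to lift the degeneracy.

[Cr(NCS)6]^4-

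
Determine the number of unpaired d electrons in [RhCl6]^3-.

0 unpaired electrons

Summing ligand charges against the −3 overall charge gives an oxidation state of +3 for rhodium.
Group 9 minus oxidation state 3 gives a d⁶ configuration.
The spin state decides the count: a 4d ion has a large Δₒ and is invariably low-spin.
An octahedral low-spin d⁶ ion is t₂g⁶e_g⁰, giving 0 unpaired electrons.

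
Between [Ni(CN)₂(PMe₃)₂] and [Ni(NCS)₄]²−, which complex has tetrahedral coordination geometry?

For [Ni(CN)₂(PMe₃)₂]: Each cyanide is −1; trimethylphosphine is neutral; balancing the 0 overall charge requires Ni(II). Group 10 minus oxidation state 2 gives a d⁸ configuration. Cyanide and trimethylphosphine are strong-field ligands (high in the spectrochemical series). A 3d d⁸ ion with strong-field ligands gains enough CFSE to favour square planar over tetrahedral. → square planar.
For [Ni(NCS)₄]²−: Ligand charges: each isothiocyanate is −1. With an overall charge of −2 the nickel centre must be in the +2 oxidation state. Group 10 minus oxidation state 2 gives a d⁸ configuration. Isothiocyanate is a weak-field ligand. With weak-field ligands the CFSE gain from square planar is small, so a 3d d⁸ ion takes the sterically preferred tetrahedral geometry. → tetrahedral.

[Ni(NCS)₄]²−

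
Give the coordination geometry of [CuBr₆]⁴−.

octahedral

Summing ligand charges against the −4 overall charge gives an oxidation state of +2 for copper.
Group 11 minus oxidation state 2 gives a d⁹ configuration.
Coordination number: 6.
Six donors around a single metal centre give an octahedral coordination sphere.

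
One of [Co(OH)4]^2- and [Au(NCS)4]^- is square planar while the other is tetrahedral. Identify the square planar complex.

[Au(NCS)4]^-

For [Co(OH)4]^2-: Summing ligand charges against the −2 overall charge gives an oxidation state of +2 for cobalt. Cobalt is a group-9 element; Co(II) is therefore d⁷. For a high-spin 3d d⁷ ion with weak-field ligands the small Δₜ gives little square-planar CFSE advantage, so four ligands adopt the sterically favoured tetrahedral geometry. → tetrahedral.
For [Au(NCS)4]^-: Each isothiocyanate is −1; balancing the −1 overall charge requires Au(III). Group 11 minus oxidation state 3 gives a d⁸ configuration. A 5d d⁸ ion has a large crystal-field splitting; square planar leaves the high-energy d_{x²−y²} orbital empty and maximises CFSE. → square planar.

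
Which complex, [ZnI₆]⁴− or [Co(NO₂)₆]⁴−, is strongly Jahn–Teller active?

[ZnI₆]⁴−: Ligand charges: each iodide is −1. With an overall charge of −4 the zinc centre must be in the +2 oxidation state. Group 12 minus oxidation state 2 gives a d¹⁰ configuration. The d¹⁰ configuration leaves the e_g set evenly filled (or empty) — no strong Jahn–Teller driving force.
[Co(NO₂)₆]⁴−: Summing ligand charges against the −4 overall charge gives an oxidation state of +2 for cobalt. Co sits in group 9, so the d-electron count is 9 − 2 = 7. Nitro (N-bound nitrite) is a strong-field ligand (high in the spectrochemical series) for a first-row metal, so the complex is low-spin. The t₂g⁶e_g¹ (low-spin) configuration has an unevenly filled e_g set; the Jahn–Teller theorem predicts a tetragonal distortion (typically axial elongation) to lift the degeneracy.

[Co(NO₂)₆]⁴−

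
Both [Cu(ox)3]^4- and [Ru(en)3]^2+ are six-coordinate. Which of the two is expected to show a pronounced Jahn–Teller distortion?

[Cu(ox)3]^4-: Each oxalate is −2; balancing the −4 overall charge requires Cu(II). Group 11 minus oxidation state 2 gives a d⁹ configuration. The t₂g⁶e_g³ configuration has an unevenly filled e_g set; the Jahn–Teller theorem predicts a tetragonal distortion (typically axial elongation) to lift the degeneracy.
[Ru(en)3]^2+: Ethylenediamine is neutral; balancing the +2 overall charge requires Ru(II). Ruthenium is a group-8 element; Ru(II) is therefore d⁶. A 4d ion has a large Δₒ and is invariably low-spin. The d⁶ configuration leaves the e_g set evenly filled (or empty) — no strong Jahn–Teller driving force.

[Cu(ox)3]^4-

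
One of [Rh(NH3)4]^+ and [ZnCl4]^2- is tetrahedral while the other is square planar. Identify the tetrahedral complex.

For [Rh(NH3)4]^+: Ligand charges: ammonia is neutral. With an overall charge of +1 the rhodium centre must be in the +1 oxidation state. Group 9 minus oxidation state 1 gives a d⁸ configuration. A 4d d⁸ ion has a large crystal-field splitting; square planar leaves the high-energy d_{x²−y²} orbital empty and maximises CFSE. → square planar.
For [ZnCl4]^2-: Ligand charges: each chloride is −1. With an overall charge of −2 the zinc centre must be in the +2 oxidation state. Zn sits in group 12, so the d-electron count is 12 − 2 = 10. A d¹⁰ ion has no crystal-field stabilisation preference between square planar and tetrahedral, so four ligands adopt the sterically favoured tetrahedral geometry. → tetrahedral.

[ZnCl4]^2-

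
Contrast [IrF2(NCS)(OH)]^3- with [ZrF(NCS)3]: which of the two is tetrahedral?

For [IrF2(NCS)(OH)]^3-: Ligand charges: each fluoride is −1; each isothiocyanate is −1; each hydroxide is −1. With an overall charge of −3 the iridium centre must be in the +1 oxidation state. Group 9 minus oxidation state 1 gives a d⁸ configuration. A 5d d⁸ ion has a large crystal-field splitting; square planar leaves the high-energy d_{x²−y²} orbital empty and maximises CFSE. → square planar.
For [ZrF(NCS)3]: Summing ligand charges against the 0 overall charge gives an oxidation state of +4 for zirconium. Zirconium is a group-4 element; Zr(IV) is therefore d⁰. A d⁰ ion has no crystal-field stabilisation preference between square planar and tetrahedral, so four ligands adopt the sterically favoured tetrahedral geometry. → tetrahedral.

[ZrF(NCS)3]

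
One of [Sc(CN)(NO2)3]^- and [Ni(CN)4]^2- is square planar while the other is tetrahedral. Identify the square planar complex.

[Ni(CN)4]^2-

For [Sc(CN)(NO2)3]^-: Ligand charges: each cyanide is −1; each nitro (N-bound nitrite) is −1. With an overall charge of −1 the scandium centre must be in the +3 oxidation state. Scandium is a group-3 element; Sc(III) is therefore d⁰. A d⁰ ion has no crystal-field stabilisation preference between square planar and tetrahedral, so four ligands adopt the sterically favoured tetrahedral geometry. → tetrahedral.
For [Ni(CN)4]^2-: Each cyanide is −1; balancing the −2 overall charge requires Ni(II). Ni sits in group 10, so the d-electron count is 10 − 2 = 8. Cyanide is a strong-field ligand (high in the spectrochemical series). A 3d d⁸ ion with strong-field ligands gains enough CFSE to favour square planar over tetrahedral. → square planar.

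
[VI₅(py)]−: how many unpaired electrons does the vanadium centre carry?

1

Each iodide is −1; pyridine is neutral; balancing the −1 overall charge requires V(IV).
Vanadium is a group-5 element; V(IV) is therefore d¹.
In an octahedral field the d¹ configuration is t₂g¹e_g⁰ (only one arrangement possible), giving 1 unpaired electron.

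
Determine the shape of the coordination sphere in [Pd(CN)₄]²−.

square planar

Summing ligand charges against the −2 overall charge gives an oxidation state of +2 for palladium.
Group 10 minus oxidation state 2 gives a d⁸ configuration.
Coordination number: 4.
A 4d d⁸ ion has a large crystal-field splitting; square planar leaves the high-energy d_{x²−y²} orbital empty and maximises CFSE.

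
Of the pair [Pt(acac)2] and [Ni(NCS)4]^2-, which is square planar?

For [Pt(acac)2]: Ligand charges: each acetylacetonate is −1. With an overall charge of 0 the platinum centre must be in the +2 oxidation state. Pt sits in group 10, so the d-electron count is 10 − 2 = 8. A 5d d⁸ ion has a large crystal-field splitting; square planar leaves the high-energy d_{x²−y²} orbital empty and maximises CFSE. → square planar.
For [Ni(NCS)4]^2-: Ligand charges: each isothiocyanate is −1. With an overall charge of −2 the nickel centre must be in the +2 oxidation state. Ni sits in group 10, so the d-electron count is 10 − 2 = 8. Isothiocyanate is a weak-field ligand. With weak-field ligands the CFSE gain from square planar is small, so a 3d d⁸ ion takes the sterically preferred tetrahedral geometry. → tetrahedral.

[Pt(acac)2]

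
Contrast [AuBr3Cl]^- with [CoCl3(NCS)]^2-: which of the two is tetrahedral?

For [AuBr3Cl]^-: Each bromide is −1; each chloride is −1; balancing the −1 overall charge requires Au(III). Au sits in group 11, so the d-electron count is 11 − 3 = 8. A 5d d⁸ ion has a large crystal-field splitting; square planar leaves the high-energy d_{x²−y²} orbital empty and maximises CFSE. → square planar.
For [CoCl3(NCS)]^2-: Each chloride is −1; each isothiocyanate is −1; balancing the −2 overall charge requires Co(II). Group 9 minus oxidation state 2 gives a d⁷ configuration. For a high-spin 3d d⁷ ion with weak-field ligands the small Δₜ gives little square-planar CFSE advantage, so four ligands adopt the sterically favoured tetrahedral geometry. → tetrahedral.

[CoCl3(NCS)]^2-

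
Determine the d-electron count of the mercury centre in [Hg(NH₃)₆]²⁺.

Ammonia is neutral; balancing the +2 overall charge requires Hg(II).
Mercury is a group-12 element; Hg(II) is therefore d¹⁰.

d10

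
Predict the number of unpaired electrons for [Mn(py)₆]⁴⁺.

3 unpaired electrons

Pyridine is neutral; balancing the +4 overall charge requires Mn(IV).
Manganese is a group-7 element; Mn(IV) is therefore d³.
In an octahedral field the d³ configuration is t₂g³e_g⁰ (only one arrangement possible), giving 3 unpaired electrons.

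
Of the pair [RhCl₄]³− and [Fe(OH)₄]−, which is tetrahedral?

For [RhCl₄]³−: Ligand charges: each chloride is −1. With an overall charge of −3 the rhodium centre must be in the +1 oxidation state. Rh sits in group 9, so the d-electron count is 9 − 1 = 8. A 4d d⁸ ion has a large crystal-field splitting; square planar leaves the high-energy d_{x²−y²} orbital empty and maximises CFSE. → square planar.
For [Fe(OH)₄]−: Summing ligand charges against the −1 overall charge gives an oxidation state of +3 for iron. Fe sits in group 8, so the d-electron count is 8 − 3 = 5. A high-spin d⁵ ion has zero CFSE in either geometry, so four ligands adopt the sterically favoured tetrahedral geometry. → tetrahedral.

[Fe(OH)₄]−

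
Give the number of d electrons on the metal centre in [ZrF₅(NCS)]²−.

d⁰

Summing ligand charges against the −2 overall charge gives an oxidation state of +4 for zirconium.
Zr sits in group 4, so the d-electron count is 4 − 4 = 0.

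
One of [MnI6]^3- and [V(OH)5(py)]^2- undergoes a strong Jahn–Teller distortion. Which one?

[MnI6]^3-: Summing ligand charges against the −3 overall charge gives an oxidation state of +3 for manganese. Mn sits in group 7, so the d-electron count is 7 − 3 = 4. Iodide is a weak-field ligand for a first-row metal, so the complex is high-spin. The t₂g³e_g¹ (high-spin) configuration has an unevenly filled e_g set; the Jahn–Teller theorem predicts a tetragonal distortion (typically axial elongation) to lift the degeneracy.
[V(OH)5(py)]^2-: Ligand charges: each hydroxide is −1; pyridine is neutral. With an overall charge of −2 the vanadium centre must be in the +3 oxidation state. V sits in group 5, so the d-electron count is 5 − 3 = 2. The d² configuration leaves the e_g set evenly filled (or empty) — no strong Jahn–Teller driving force.

[MnI6]^3-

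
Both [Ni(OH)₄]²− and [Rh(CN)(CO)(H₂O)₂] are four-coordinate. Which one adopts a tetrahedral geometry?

For [Ni(OH)₄]²−: Summing ligand charges against the −2 overall charge gives an oxidation state of +2 for nickel. Ni sits in group 10, so the d-electron count is 10 − 2 = 8. Hydroxide is a weak-field ligand. With weak-field ligands the CFSE gain from square planar is small, so a 3d d⁸ ion takes the sterically preferred tetrahedral geometry. → tetrahedral.
For [Rh(CN)(CO)(H₂O)₂]: Each cyanide is −1; carbonyl is neutral; water is neutral; balancing the 0 overall charge requires Rh(I). Group 9 minus oxidation state 1 gives a d⁸ configuration. A 4d d⁸ ion has a large crystal-field splitting; square planar leaves the high-energy d_{x²−y²} orbital empty and maximises CFSE. → square planar.

[Ni(OH)₄]²−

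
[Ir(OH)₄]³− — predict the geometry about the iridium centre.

Ligand charges: each hydroxide is −1. With an overall charge of −3 the iridium centre must be in the +1 oxidation state.
Ir sits in group 9, so the d-electron count is 9 − 1 = 8.
With 4 monodentate ligands the coordination number is 4.
A 5d d⁸ ion has a large crystal-field splitting; square planar leaves the high-energy d_{x²−y²} orbital empty and maximises CFSE.

square planar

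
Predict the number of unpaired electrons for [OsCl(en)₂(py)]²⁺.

Each chloride is −1; ethylenediamine is neutral; pyridine is neutral; balancing the +2 overall charge requires Os(III).
Group 8 minus oxidation state 3 gives a d⁵ configuration.
Counting donor atoms: 1×chloride (monodentate) → 1 donor; 2×ethylenediamine (bidentate) → 4 donors; 1×pyridine (monodentate) → 1 donor. Coordination number = 6.
The spin state decides the count: a 5d ion has a large Δₒ and is invariably low-spin.
An octahedral low-spin d⁵ ion is t₂g⁵e_g⁰, giving 1 unpaired electron.

1 unpaired electron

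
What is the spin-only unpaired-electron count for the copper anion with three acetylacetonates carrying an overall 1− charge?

1 unpaired electron

Summing ligand charges against the −1 overall charge gives an oxidation state of +2 for copper.
Copper is a group-11 element; Cu(II) is therefore d⁹.
Counting donor atoms: 3×acetylacetonate (bidentate) → 6 donors. Coordination number = 6.
In an octahedral field the d⁹ configuration is t₂g⁶e_g³ (only one arrangement possible), giving 1 unpaired electron.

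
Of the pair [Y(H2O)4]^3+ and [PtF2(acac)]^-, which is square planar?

For [Y(H2O)4]^3+: Summing ligand charges against the +3 overall charge gives an oxidation state of +3 for yttrium. Y sits in group 3, so the d-electron count is 3 − 3 = 0. A d⁰ ion has no crystal-field stabilisation preference between square planar and tetrahedral, so four ligands adopt the sterically favoured tetrahedral geometry. → tetrahedral.
For [PtF2(acac)]^-: Each fluoride is −1; each acetylacetonate is −1; balancing the −1 overall charge requires Pt(II). Pt sits in group 10, so the d-electron count is 10 − 2 = 8. A 5d d⁸ ion has a large crystal-field splitting; square planar leaves the high-energy d_{x²−y²} orbital empty and maximises CFSE. → square planar.

[PtF2(acac)]^-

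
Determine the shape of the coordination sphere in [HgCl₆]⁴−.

octahedral

Ligand charges: each chloride is −1. With an overall charge of −4 the mercury centre must be in the +2 oxidation state.
Hg sits in group 12, so the d-electron count is 12 − 2 = 10.
With 6 monodentate ligands the coordination number is 6.
Six donors around a single metal centre give an octahedral coordination sphere.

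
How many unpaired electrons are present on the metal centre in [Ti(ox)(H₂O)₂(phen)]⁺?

Summing ligand charges against the +1 overall charge gives an oxidation state of +3 for titanium.
Titanium is a group-4 element; Ti(III) is therefore d¹.
Counting donor atoms: 1×oxalate (bidentate) → 2 donors; 2×water (monodentate) → 2 donors; 1×1,10-phenanthroline (bidentate) → 2 donors. Coordination number = 6.
In an octahedral field the d¹ configuration is t₂g¹e_g⁰ (only one arrangement possible), giving 1 unpaired electron.

1 unpaired electron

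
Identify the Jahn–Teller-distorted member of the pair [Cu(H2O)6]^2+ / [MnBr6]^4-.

[Cu(H2O)6]^2+

[Cu(H2O)6]^2+: Water is neutral; balancing the +2 overall charge requires Cu(II). Group 11 minus oxidation state 2 gives a d⁹ configuration. The t₂g⁶e_g³ configuration has an unevenly filled e_g set; the Jahn–Teller theorem predicts a tetragonal distortion (typically axial elongation) to lift the degeneracy.
[MnBr6]^4-: Ligand charges: each bromide is −1. With an overall charge of −4 the manganese centre must be in the +2 oxidation state. Group 7 minus oxidation state 2 gives a d⁵ configuration. Bromide is a weak-field ligand for a first-row metal, so the complex is high-spin. The d⁵ configuration leaves the e_g set evenly filled (or empty) — no strong Jahn–Teller driving force.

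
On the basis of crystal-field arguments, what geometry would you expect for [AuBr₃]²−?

trigonal planar

Each bromide is −1; balancing the −2 overall charge requires Au(I).
Gold is a group-11 element; Au(I) is therefore d¹⁰.
Coordination number: 3.
Three ligands around a d¹⁰ centre minimise repulsion in a trigonal-planar arrangement.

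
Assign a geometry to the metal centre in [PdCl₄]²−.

square planar

Ligand charges: each chloride is −1. With an overall charge of −2 the palladium centre must be in the +2 oxidation state.
Palladium is a group-10 element; Pd(II) is therefore d⁸.
With 4 monodentate ligands the coordination number is 4.
A 4d d⁸ ion has a large crystal-field splitting; square planar leaves the high-energy d_{x²−y²} orbital empty and maximises CFSE.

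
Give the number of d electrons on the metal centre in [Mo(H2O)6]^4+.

d²

Water is neutral; balancing the +4 overall charge requires Mo(IV).
Mo sits in group 6, so the d-electron count is 6 − 4 = 2.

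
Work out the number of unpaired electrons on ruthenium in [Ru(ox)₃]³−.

Ligand charges: each oxalate is −2. With an overall charge of −3 the ruthenium centre must be in the +3 oxidation state.
Ru sits in group 8, so the d-electron count is 8 − 3 = 5.
Counting donor atoms: 3×oxalate (bidentate) → 6 donors. Coordination number = 6.
The spin state decides the count: a 4d ion has a large Δₒ and is invariably low-spin.
An octahedral low-spin d⁵ ion is t₂g⁵e_g⁰, giving 1 unpaired electron.

1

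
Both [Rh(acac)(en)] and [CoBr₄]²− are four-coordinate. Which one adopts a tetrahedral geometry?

[CoBr₄]²−

For [Rh(acac)(en)]: Summing ligand charges against the 0 overall charge gives an oxidation state of +1 for rhodium. Rhodium is a group-9 element; Rh(I) is therefore d⁸. A 4d d⁸ ion has a large crystal-field splitting; square planar leaves the high-energy d_{x²−y²} orbital empty and maximises CFSE. → square planar.
For [CoBr₄]²−: Ligand charges: each bromide is −1. With an overall charge of −2 the cobalt centre must be in the +2 oxidation state. Co sits in group 9, so the d-electron count is 9 − 2 = 7. For a high-spin 3d d⁷ ion with weak-field ligands the small Δₜ gives little square-planar CFSE advantage, so four ligands adopt the sterically favoured tetrahedral geometry. → tetrahedral.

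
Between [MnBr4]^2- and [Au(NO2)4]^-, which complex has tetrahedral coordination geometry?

[MnBr4]^2-

For [MnBr4]^2-: Each bromide is −1; balancing the −2 overall charge requires Mn(II). Manganese is a group-7 element; Mn(II) is therefore d⁵. A high-spin d⁵ ion has zero CFSE in either geometry, so four ligands adopt the sterically favoured tetrahedral geometry. → tetrahedral.
For [Au(NO2)4]^-: Ligand charges: each nitro (N-bound nitrite) is −1. With an overall charge of −1 the gold centre must be in the +3 oxidation state. Group 11 minus oxidation state 3 gives a d⁸ configuration. A 5d d⁸ ion has a large crystal-field splitting; square planar leaves the high-energy d_{x²−y²} orbital empty and maximises CFSE. → square planar.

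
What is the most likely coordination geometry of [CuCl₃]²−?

trigonal planar

Each chloride is −1; balancing the −2 overall charge requires Cu(I).
Group 11 minus oxidation state 1 gives a d¹⁰ configuration.
With 3 monodentate ligands the coordination number is 3.
Three ligands around a d¹⁰ centre minimise repulsion in a trigonal-planar arrangement.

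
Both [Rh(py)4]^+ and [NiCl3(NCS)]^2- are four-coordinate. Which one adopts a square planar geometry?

For [Rh(py)4]^+: Pyridine is neutral; balancing the +1 overall charge requires Rh(I). Group 9 minus oxidation state 1 gives a d⁸ configuration. A 4d d⁸ ion has a large crystal-field splitting; square planar leaves the high-energy d_{x²−y²} orbital empty and maximises CFSE. → square planar.
For [NiCl3(NCS)]^2-: Each chloride is −1; each isothiocyanate is −1; balancing the −2 overall charge requires Ni(II). Group 10 minus oxidation state 2 gives a d⁸ configuration. Chloride and isothiocyanate are weak-field ligands. With weak-field ligands the CFSE gain from square planar is small, so a 3d d⁸ ion takes the sterically preferred tetrahedral geometry. → tetrahedral.

[Rh(py)4]^+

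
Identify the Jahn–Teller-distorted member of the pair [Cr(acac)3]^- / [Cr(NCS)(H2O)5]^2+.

[Cr(acac)3]^-

[Cr(acac)3]^-: Ligand charges: each acetylacetonate is −1. With an overall charge of −1 the chromium centre must be in the +2 oxidation state. Cr sits in group 6, so the d-electron count is 6 − 2 = 4. Acetylacetonate is a weak-field ligand for a first-row metal, so the complex is high-spin. The t₂g³e_g¹ (high-spin) configuration has an unevenly filled e_g set; the Jahn–Teller theorem predicts a tetragonal distortion (typically axial elongation) to lift the degeneracy.
[Cr(NCS)(H2O)5]^2+: Each isothiocyanate is −1; water is neutral; balancing the +2 overall charge requires Cr(III). Chromium is a group-6 element; Cr(III) is therefore d³. The d³ configuration leaves the e_g set evenly filled (or empty) — no strong Jahn–Teller driving force.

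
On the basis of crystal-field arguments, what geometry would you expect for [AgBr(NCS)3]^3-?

tetrahedral

Ligand charges: each bromide is −1; each isothiocyanate is −1. With an overall charge of −3 the silver centre must be in the +1 oxidation state.
Silver is a group-11 element; Ag(I) is therefore d¹⁰.
Coordination number: 4.
A d¹⁰ ion has no crystal-field stabilisation preference between square planar and tetrahedral, so four ligands adopt the sterically favoured tetrahedral geometry.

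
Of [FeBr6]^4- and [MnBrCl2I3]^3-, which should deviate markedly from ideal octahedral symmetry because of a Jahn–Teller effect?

[FeBr6]^4-: Summing ligand charges against the −4 overall charge gives an oxidation state of +2 for iron. Iron is a group-8 element; Fe(II) is therefore d⁶. Bromide is a weak-field ligand for a first-row metal, so the complex is high-spin. The d⁶ configuration leaves the e_g set evenly filled (or empty) — no strong Jahn–Teller driving force.
[MnBrCl2I3]^3-: Ligand charges: each bromide is −1; each chloride is −1; each iodide is −1. With an overall charge of −3 the manganese centre must be in the +3 oxidation state. Group 7 minus oxidation state 3 gives a d⁴ configuration. Bromide, chloride, and iodide are weak-field ligands for a first-row metal, so the complex is high-spin. The t₂g³e_g¹ (high-spin) configuration has an unevenly filled e_g set; the Jahn–Teller theorem predicts a tetragonal distortion (typically axial elongation) to lift the degeneracy.

[MnBrCl2I3]^3-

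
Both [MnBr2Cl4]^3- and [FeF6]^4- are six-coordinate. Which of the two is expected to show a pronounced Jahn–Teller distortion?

[MnBr2Cl4]^3-: Ligand charges: each bromide is −1; each chloride is −1. With an overall charge of −3 the manganese centre must be in the +3 oxidation state. Group 7 minus oxidation state 3 gives a d⁴ configuration. Bromide and chloride are weak-field ligands for a first-row metal, so the complex is high-spin. The t₂g³e_g¹ (high-spin) configuration has an unevenly filled e_g set; the Jahn–Teller theorem predicts a tetragonal distortion (typically axial elongation) to lift the degeneracy.
[FeF6]^4-: Each fluoride is −1; balancing the −4 overall charge requires Fe(II). Fe sits in group 8, so the d-electron count is 8 − 2 = 6. Fluoride is a weak-field ligand for a first-row metal, so the complex is high-spin. The d⁶ configuration leaves the e_g set evenly filled (or empty) — no strong Jahn–Teller driving force.

[MnBr2Cl4]^3-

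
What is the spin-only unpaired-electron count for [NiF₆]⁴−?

Each fluoride is −1; balancing the −4 overall charge requires Ni(II).
Nickel is a group-10 element; Ni(II) is therefore d⁸.
In an octahedral field the d⁸ configuration is t₂g⁶e_g² (only one arrangement possible), giving 2 unpaired electrons.

2 unpaired electrons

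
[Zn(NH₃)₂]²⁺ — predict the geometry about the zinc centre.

linear

Ammonia is neutral; balancing the +2 overall charge requires Zn(II).
Group 12 minus oxidation state 2 gives a d¹⁰ configuration.
Coordination number: 2.
A d¹⁰ ion with only two ligands adopts a linear arrangement (sp hybridisation; no CFSE preference).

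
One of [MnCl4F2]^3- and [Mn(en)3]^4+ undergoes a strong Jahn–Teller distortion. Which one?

[MnCl4F2]^3-: Ligand charges: each chloride is −1; each fluoride is −1. With an overall charge of −3 the manganese centre must be in the +3 oxidation state. Mn sits in group 7, so the d-electron count is 7 − 3 = 4. Chloride and fluoride are weak-field ligands for a first-row metal, so the complex is high-spin. The t₂g³e_g¹ (high-spin) configuration has an unevenly filled e_g set; the Jahn–Teller theorem predicts a tetragonal distortion (typically axial elongation) to lift the degeneracy.
[Mn(en)3]^4+: Summing ligand charges against the +4 overall charge gives an oxidation state of +4 for manganese. Mn sits in group 7, so the d-electron count is 7 − 4 = 3. The d³ configuration leaves the e_g set evenly filled (or empty) — no strong Jahn–Teller driving force.

[MnCl4F2]^3-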